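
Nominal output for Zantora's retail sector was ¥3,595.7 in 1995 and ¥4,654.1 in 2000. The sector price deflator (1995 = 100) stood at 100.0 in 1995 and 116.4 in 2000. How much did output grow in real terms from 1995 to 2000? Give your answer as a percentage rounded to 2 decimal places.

Deflate each year: 1995 → 3595.7/1.000 = 3595.70; 2000 → 4654.1/1.164 = 3998.37.
So real output changed by 3998.37/3595.70 − 1 = 0.1120, i.e. 11.20%.

11.20%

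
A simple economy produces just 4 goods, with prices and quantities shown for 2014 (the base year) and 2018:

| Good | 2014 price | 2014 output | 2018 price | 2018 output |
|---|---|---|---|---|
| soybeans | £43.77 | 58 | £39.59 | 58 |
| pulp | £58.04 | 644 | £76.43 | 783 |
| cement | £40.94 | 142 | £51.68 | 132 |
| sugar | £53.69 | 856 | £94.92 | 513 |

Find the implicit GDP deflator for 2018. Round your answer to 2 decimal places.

Nominal GDP 2018 = 39.59·58 + 76.43·783 + 51.68·132 + 94.92·513 = 117656.63.
Real GDP 2018 (at 2014 prices) = 43.77·58 + 58.04·783 + 40.94·132 + 53.69·513 = 80931.03.
Deflator = Nominal/Real × 100 = 117656.63/80931.03 × 100 = 145.379.

145.38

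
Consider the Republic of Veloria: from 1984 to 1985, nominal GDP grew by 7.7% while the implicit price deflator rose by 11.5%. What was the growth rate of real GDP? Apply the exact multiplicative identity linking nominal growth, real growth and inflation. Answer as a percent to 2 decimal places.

(1 + g_nom) = (1 + g_real)(1 + π), so g_real = 1.0770 / 1.1150 − 1 = -0.03408.

-3.41%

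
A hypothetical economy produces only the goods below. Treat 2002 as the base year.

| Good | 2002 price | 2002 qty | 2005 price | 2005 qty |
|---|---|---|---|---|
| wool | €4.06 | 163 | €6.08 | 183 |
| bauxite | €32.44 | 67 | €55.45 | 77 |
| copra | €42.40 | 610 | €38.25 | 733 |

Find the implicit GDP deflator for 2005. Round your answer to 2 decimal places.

97.38

Nominal GDP 2005 = 6.08·183 + 55.45·77 + 38.25·733 = 33419.54.
Real GDP 2005 (at 2002 prices) = 4.06·183 + 32.44·77 + 42.40·733 = 34320.06.
Deflator = Nominal/Real × 100 = 33419.54/34320.06 × 100 = 97.376.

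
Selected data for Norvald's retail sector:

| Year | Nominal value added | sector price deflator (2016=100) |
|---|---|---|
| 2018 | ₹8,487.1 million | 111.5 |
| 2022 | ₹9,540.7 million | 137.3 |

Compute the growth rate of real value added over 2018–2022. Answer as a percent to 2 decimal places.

Deflate each year: 2018 → 8487.1/1.115 = 7611.75; 2022 → 9540.7/1.373 = 6948.80.
So real value added changed by 6948.80/7611.75 − 1 = -0.0871, i.e. -8.71%.

-8.71%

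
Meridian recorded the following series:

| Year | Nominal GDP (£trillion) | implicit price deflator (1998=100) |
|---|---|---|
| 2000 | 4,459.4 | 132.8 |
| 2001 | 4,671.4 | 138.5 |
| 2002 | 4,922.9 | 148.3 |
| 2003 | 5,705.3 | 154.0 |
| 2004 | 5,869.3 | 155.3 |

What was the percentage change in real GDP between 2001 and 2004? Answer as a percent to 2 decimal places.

12.05%

Real GDP 2001 = 4671.4/1.385 = 3372.85.
Real GDP 2004 = 5869.3/1.553 = 3779.33.
Change = 3779.33/3372.85 − 1 = 0.1205.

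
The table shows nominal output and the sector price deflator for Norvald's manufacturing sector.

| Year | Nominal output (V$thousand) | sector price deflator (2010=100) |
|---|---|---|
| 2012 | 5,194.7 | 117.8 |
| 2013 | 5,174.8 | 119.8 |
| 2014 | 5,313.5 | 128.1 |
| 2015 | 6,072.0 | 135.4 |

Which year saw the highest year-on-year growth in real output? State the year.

2013: real = 5174.8/1.198 = 4319.53; growth vs 2012 (4409.76) = -2.05%.
2014: real = 5313.5/1.281 = 4147.93; growth vs 2013 (4319.53) = -3.97%.
2015: real = 6072.0/1.354 = 4484.49; growth vs 2014 (4147.93) = 8.11%.

2015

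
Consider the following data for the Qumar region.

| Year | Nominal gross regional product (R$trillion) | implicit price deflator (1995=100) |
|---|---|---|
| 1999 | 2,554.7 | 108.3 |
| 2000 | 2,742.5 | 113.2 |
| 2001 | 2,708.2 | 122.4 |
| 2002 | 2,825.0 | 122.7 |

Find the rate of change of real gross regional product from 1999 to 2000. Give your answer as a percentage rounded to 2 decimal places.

Real gross regional product 1999 = 2554.7/1.083 = 2358.91.
Real gross regional product 2000 = 2742.5/1.132 = 2422.70.
Change = 2422.70/2358.91 − 1 = 0.0270.

2.70%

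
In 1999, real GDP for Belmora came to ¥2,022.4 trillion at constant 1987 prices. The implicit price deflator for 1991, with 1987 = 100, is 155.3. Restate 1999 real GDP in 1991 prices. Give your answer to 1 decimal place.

¥3,140.8 trillion

Real GDP in 1991 prices = Real GDP in 1987 prices × (P_1991/P_1987) = 2022.4 × 1.553 = 3140.79.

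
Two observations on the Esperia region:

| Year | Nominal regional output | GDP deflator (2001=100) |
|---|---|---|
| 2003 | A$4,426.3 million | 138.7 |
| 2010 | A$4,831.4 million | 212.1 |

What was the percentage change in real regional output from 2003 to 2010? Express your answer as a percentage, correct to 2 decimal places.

-28.62%

Real regional output 2003 = 4426.3 / 1.387 = 3191.28.
Real regional output 2010 = 4831.4 / 2.121 = 2277.89.
Real growth = 2277.89 / 3191.28 − 1 = -0.2862.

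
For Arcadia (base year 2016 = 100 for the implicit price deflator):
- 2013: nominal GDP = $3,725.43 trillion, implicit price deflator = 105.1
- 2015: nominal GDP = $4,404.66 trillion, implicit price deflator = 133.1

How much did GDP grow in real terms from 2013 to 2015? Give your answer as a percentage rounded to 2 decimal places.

Real GDP 2013 = 3725.43 / 1.051 = 3544.65.
Real GDP 2015 = 4404.66 / 1.331 = 3309.29.
Real growth = 3309.29 / 3544.65 − 1 = -0.0664.

-6.64%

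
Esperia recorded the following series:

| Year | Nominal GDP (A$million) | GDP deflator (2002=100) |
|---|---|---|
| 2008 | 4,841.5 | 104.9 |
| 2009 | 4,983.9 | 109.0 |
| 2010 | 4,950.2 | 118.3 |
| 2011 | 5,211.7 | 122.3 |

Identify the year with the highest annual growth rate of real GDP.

2009: real = 4983.9/1.090 = 4572.39; growth vs 2008 (4615.35) = -0.93%.
2010: real = 4950.2/1.183 = 4184.45; growth vs 2009 (4572.39) = -8.48%.
2011: real = 5211.7/1.223 = 4261.41; growth vs 2010 (4184.45) = 1.84%.

2011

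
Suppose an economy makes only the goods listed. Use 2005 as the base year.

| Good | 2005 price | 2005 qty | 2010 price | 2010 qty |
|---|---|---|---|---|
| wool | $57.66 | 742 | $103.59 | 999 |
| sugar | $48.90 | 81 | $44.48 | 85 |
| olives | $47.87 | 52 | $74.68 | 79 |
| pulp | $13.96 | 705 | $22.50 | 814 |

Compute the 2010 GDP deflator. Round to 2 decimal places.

170.97

Nominal GDP 2010 = 103.59·999 + 44.48·85 + 74.68·79 + 22.50·814 = 131481.93.
Real GDP 2010 (at 2005 prices) = 57.66·999 + 48.90·85 + 47.87·79 + 13.96·814 = 76904.01.
Deflator = Nominal/Real × 100 = 131481.93/76904.01 × 100 = 170.969.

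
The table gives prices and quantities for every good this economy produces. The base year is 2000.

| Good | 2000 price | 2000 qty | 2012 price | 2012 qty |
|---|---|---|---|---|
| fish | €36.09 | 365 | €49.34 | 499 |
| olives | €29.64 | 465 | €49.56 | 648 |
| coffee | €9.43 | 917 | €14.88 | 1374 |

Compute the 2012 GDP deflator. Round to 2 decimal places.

153.83

Nominal GDP 2012 = 49.34·499 + 49.56·648 + 14.88·1374 = 77180.66.
Real GDP 2012 (at 2000 prices) = 36.09·499 + 29.64·648 + 9.43·1374 = 50172.45.
Deflator = Nominal/Real × 100 = 77180.66/50172.45 × 100 = 153.831.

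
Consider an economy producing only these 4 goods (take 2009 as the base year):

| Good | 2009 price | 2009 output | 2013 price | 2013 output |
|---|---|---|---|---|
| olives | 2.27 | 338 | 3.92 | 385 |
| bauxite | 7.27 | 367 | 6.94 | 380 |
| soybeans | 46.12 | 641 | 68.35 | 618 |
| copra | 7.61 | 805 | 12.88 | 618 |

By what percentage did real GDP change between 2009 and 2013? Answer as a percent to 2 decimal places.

-5.83%

Real GDP 2009 = Nominal GDP 2009 = 2.27·338 + 7.27·367 + 46.12·641 + 7.61·805 = 39124.32.
Real GDP 2013 (at 2009 prices) = 2.27·385 + 7.27·380 + 46.12·618 + 7.61·618 = 36841.69.
Real growth = 36841.69/39124.32 − 1 = -0.0583.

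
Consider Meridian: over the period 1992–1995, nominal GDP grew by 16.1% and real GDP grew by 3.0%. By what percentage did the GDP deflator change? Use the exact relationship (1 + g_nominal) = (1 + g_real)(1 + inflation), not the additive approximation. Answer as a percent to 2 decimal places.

(1 + g_nom) = (1 + g_real)(1 + π), so π = 1.1610 / 1.0300 − 1 = 0.12718.

12.72%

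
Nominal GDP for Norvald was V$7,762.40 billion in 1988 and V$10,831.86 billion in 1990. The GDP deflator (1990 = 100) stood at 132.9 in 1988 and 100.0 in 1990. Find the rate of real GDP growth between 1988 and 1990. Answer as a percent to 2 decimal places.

Real GDP 1988 = 7762.40 / 1.329 = 5840.78.
Real GDP 1990 = 10831.86 / 1.000 = 10831.86.
Real growth = 10831.86 / 5840.78 − 1 = 0.8545.

85.45%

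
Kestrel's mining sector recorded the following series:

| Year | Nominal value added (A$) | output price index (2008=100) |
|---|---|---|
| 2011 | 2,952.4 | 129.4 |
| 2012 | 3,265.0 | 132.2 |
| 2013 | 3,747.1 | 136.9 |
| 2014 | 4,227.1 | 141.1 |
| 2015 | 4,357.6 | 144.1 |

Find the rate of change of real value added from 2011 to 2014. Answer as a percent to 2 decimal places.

31.30%

Real value added 2011 = 2952.4/1.294 = 2281.61.
Real value added 2014 = 4227.1/1.411 = 2995.82.
Change = 2995.82/2281.61 − 1 = 0.3130.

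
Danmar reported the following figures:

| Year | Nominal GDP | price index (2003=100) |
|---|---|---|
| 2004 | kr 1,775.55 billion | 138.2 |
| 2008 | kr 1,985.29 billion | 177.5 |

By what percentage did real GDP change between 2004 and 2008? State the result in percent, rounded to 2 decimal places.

-12.94%

Deflate each year: 2004 → 1775.55/1.382 = 1284.77; 2008 → 1985.29/1.775 = 1118.47.
So real GDP changed by 1118.47/1284.77 − 1 = -0.1294, i.e. -12.94%.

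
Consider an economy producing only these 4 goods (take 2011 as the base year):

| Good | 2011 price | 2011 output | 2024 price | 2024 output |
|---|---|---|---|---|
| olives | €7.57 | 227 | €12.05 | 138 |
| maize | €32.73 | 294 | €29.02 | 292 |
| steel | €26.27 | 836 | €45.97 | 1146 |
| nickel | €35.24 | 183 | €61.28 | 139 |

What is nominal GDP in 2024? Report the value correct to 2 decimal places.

€71336.28

Nominal GDP 2024 = Σ (p_2024 × q_2024) = 12.05·138 + 29.02·292 + 45.97·1146 + 61.28·139 = 71336.28.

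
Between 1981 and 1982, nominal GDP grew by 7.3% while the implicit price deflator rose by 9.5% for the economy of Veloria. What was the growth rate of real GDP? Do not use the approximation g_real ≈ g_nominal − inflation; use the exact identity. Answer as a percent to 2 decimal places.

-2.01%

(1 + g_nom) = (1 + g_real)(1 + π), so g_real = 1.0730 / 1.0950 − 1 = -0.02009.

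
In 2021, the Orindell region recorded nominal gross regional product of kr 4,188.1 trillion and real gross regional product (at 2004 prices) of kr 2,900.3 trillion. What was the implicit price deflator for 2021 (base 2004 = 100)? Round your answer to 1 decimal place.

implicit price deflator = (Nominal / Real) × 100 = 4188.1 / 2900.3 × 100 = 144.40.

144.4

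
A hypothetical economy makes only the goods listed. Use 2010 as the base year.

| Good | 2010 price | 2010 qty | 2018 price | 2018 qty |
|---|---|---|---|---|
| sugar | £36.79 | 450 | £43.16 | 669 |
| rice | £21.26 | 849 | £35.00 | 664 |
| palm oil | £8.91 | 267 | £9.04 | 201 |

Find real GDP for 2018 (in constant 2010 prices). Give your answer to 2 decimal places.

£40520.06

Real GDP 2018 = Σ (p_2010 × q_2018) = 36.79·669 + 21.26·664 + 8.91·201 = 40520.06.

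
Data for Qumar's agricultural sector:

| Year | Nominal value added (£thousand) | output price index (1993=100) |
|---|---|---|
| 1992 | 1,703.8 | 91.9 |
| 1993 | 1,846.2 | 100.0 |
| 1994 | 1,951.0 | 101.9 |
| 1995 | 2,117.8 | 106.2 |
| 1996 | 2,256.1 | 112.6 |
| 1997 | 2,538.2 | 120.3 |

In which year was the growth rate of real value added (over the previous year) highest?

1993: real = 1846.2/1.000 = 1846.20; growth vs 1992 (1853.97) = -0.42%.
1994: real = 1951.0/1.019 = 1914.62; growth vs 1993 (1846.20) = 3.71%.
1995: real = 2117.8/1.062 = 1994.16; growth vs 1994 (1914.62) = 4.15%.
1996: real = 2256.1/1.126 = 2003.64; growth vs 1995 (1994.16) = 0.48%.
1997: real = 2538.2/1.203 = 2109.89; growth vs 1996 (2003.64) = 5.30%.

1997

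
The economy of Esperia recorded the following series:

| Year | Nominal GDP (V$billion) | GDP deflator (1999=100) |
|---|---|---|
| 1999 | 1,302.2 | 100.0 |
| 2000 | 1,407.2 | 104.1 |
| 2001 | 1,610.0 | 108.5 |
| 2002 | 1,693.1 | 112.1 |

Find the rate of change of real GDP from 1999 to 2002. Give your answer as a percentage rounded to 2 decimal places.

Real GDP 1999 = 1302.2/1.000 = 1302.20.
Real GDP 2002 = 1693.1/1.121 = 1510.35.
Change = 1510.35/1302.20 − 1 = 0.1598.

15.98%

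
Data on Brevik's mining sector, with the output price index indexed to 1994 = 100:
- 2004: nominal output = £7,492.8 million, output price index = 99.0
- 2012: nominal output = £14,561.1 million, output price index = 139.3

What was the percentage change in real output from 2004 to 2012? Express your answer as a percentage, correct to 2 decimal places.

Deflate each year: 2004 → 7492.8/0.990 = 7568.48; 2012 → 14561.1/1.393 = 10453.05.
So real output changed by 10453.05/7568.48 − 1 = 0.3811, i.e. 38.11%.

38.11%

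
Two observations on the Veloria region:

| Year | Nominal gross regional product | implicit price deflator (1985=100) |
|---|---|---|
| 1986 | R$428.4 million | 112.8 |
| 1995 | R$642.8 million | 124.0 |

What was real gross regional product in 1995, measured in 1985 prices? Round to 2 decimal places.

R$518.39 million

Real gross regional product = Nominal / (implicit price deflator/100) = 642.8 / 1.240 = 518.39.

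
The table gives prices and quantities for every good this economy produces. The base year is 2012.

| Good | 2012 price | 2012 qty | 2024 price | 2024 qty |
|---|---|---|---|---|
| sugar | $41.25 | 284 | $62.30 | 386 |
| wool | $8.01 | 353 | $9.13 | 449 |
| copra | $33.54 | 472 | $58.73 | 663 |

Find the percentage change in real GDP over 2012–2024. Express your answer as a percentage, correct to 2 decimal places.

Real GDP 2012 = Nominal GDP 2012 = 41.25·284 + 8.01·353 + 33.54·472 = 30373.41.
Real GDP 2024 (at 2012 prices) = 41.25·386 + 8.01·449 + 33.54·663 = 41756.01.
Real growth = 41756.01/30373.41 − 1 = 0.3748.

37.48%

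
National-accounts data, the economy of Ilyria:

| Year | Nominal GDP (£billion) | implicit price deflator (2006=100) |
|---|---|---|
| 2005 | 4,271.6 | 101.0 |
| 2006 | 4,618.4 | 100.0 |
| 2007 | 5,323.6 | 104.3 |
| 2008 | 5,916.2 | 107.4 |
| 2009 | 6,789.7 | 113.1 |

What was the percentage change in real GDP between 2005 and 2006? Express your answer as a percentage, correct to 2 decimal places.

9.20%

Real GDP 2005 = 4271.6/1.010 = 4229.31.
Real GDP 2006 = 4618.4/1.000 = 4618.40.
Change = 4618.40/4229.31 − 1 = 0.0920.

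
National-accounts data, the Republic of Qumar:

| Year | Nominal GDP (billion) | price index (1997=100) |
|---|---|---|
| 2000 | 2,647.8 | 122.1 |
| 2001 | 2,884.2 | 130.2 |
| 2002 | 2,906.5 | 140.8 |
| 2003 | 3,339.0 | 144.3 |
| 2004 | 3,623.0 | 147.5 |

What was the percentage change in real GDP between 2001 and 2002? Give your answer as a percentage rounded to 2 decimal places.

Real GDP 2001 = 2884.2/1.302 = 2215.21.
Real GDP 2002 = 2906.5/1.408 = 2064.28.
Change = 2064.28/2215.21 − 1 = -0.0681.

-6.81%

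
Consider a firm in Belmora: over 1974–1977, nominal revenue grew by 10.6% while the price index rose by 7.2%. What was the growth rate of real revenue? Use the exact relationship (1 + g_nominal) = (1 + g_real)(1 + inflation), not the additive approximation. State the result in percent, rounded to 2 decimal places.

3.17%

(1 + g_nom) = (1 + g_real)(1 + π), so g_real = 1.1060 / 1.0720 − 1 = 0.03172.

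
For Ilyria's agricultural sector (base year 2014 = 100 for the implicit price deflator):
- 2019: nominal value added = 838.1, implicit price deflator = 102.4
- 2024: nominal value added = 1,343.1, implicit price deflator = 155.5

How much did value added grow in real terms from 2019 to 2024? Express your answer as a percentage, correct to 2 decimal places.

Deflate each year: 2019 → 838.1/1.024 = 818.46; 2024 → 1343.1/1.555 = 863.73.
So real value added changed by 863.73/818.46 − 1 = 0.0553, i.e. 5.53%.

5.53%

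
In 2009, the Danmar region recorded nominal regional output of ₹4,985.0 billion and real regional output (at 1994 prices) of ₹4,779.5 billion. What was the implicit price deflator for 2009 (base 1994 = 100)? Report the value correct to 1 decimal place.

implicit price deflator = (Nominal / Real) × 100 = 4985.0 / 4779.5 × 100 = 104.30.

104.3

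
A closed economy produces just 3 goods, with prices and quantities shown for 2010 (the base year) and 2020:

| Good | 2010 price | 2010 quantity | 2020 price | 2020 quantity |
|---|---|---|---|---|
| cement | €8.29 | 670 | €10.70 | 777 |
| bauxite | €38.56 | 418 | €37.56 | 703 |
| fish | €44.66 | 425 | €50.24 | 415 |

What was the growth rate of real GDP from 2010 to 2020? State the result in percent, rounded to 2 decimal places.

Real GDP 2010 = Nominal GDP 2010 = 8.29·670 + 38.56·418 + 44.66·425 = 40652.88.
Real GDP 2020 (at 2010 prices) = 8.29·777 + 38.56·703 + 44.66·415 = 52082.91.
Real growth = 52082.91/40652.88 − 1 = 0.2812.

28.12%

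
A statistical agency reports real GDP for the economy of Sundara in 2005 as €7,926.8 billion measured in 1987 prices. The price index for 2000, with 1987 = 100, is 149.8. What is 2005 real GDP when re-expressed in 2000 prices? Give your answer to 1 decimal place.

Real GDP in 2000 prices = Real GDP in 1987 prices × (P_2000/P_1987) = 7926.8 × 1.498 = 11874.35.

€11,874.3 billion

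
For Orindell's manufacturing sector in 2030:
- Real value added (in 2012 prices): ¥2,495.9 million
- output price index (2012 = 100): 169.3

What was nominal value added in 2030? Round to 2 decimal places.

¥4,225.56 million

Nominal value added = Real × (output price index/100) = 2495.9 × 1.693 = 4225.56.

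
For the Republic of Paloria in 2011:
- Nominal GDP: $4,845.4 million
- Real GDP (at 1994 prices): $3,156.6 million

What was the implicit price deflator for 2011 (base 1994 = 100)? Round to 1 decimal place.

implicit price deflator = (Nominal / Real) × 100 = 4845.4 / 3156.6 × 100 = 153.50.

153.5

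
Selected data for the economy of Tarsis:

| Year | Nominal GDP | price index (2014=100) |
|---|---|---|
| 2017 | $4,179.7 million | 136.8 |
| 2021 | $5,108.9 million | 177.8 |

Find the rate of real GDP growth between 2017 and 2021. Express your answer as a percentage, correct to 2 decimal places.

Real GDP 2017 = 4179.7 / 1.368 = 3055.34.
Real GDP 2021 = 5108.9 / 1.778 = 2873.40.
Real growth = 2873.40 / 3055.34 − 1 = -0.0595.

-5.95%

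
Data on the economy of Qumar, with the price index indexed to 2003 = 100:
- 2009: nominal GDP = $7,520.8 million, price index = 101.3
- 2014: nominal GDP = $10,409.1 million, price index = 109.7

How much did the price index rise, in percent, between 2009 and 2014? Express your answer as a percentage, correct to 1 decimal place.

Price-level change = 109.7 / 101.3 − 1 = 0.0829.

8.3%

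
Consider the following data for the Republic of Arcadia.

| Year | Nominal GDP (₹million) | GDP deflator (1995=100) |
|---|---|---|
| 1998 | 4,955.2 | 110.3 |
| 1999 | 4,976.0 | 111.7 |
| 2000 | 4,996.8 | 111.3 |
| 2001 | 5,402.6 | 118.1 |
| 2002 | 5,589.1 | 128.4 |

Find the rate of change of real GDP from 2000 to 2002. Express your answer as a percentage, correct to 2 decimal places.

-3.04%

Real GDP 2000 = 4996.8/1.113 = 4489.49.
Real GDP 2002 = 5589.1/1.284 = 4352.88.
Change = 4352.88/4489.49 − 1 = -0.0304.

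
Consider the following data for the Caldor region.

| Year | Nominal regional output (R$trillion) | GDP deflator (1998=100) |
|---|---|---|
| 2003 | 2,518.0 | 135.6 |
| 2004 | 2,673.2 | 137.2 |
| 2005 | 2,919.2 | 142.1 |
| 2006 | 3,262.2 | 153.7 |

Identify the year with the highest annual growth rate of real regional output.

2005

2004: real = 2673.2/1.372 = 1948.40; growth vs 2003 (1856.93) = 4.93%.
2005: real = 2919.2/1.421 = 2054.33; growth vs 2004 (1948.40) = 5.44%.
2006: real = 3262.2/1.537 = 2122.45; growth vs 2005 (2054.33) = 3.32%.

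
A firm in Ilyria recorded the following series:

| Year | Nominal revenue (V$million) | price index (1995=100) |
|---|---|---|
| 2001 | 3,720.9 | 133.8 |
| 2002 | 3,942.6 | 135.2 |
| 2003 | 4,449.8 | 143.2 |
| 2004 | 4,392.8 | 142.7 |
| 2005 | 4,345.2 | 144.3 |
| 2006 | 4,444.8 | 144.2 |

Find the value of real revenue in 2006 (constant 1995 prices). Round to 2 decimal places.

Real revenue 2006 = 4444.8 / 1.442 = 3082.39.

V$3,082.39 million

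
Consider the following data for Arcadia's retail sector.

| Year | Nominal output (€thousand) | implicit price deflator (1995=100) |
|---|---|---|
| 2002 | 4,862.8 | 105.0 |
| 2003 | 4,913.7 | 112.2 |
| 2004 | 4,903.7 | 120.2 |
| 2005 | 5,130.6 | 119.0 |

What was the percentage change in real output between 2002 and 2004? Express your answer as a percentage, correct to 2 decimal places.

Real output 2002 = 4862.8/1.050 = 4631.24.
Real output 2004 = 4903.7/1.202 = 4079.62.
Change = 4079.62/4631.24 − 1 = -0.1191.

-11.91%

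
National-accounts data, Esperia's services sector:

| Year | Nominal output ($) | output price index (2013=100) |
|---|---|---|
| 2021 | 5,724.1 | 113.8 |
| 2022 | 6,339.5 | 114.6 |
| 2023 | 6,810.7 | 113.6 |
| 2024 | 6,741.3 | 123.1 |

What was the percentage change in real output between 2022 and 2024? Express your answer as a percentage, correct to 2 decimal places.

Real output 2022 = 6339.5/1.146 = 5531.85.
Real output 2024 = 6741.3/1.231 = 5476.28.
Change = 5476.28/5531.85 − 1 = -0.0100.

-1.00%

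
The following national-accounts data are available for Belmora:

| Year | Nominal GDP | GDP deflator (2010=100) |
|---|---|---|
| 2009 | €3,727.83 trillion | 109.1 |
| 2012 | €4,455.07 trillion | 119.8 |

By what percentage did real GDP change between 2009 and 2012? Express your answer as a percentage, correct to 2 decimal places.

8.83%

Real GDP 2009 = 3727.83 / 1.091 = 3416.89.
Real GDP 2012 = 4455.07 / 1.198 = 3718.76.
Real growth = 3718.76 / 3416.89 − 1 = 0.0883.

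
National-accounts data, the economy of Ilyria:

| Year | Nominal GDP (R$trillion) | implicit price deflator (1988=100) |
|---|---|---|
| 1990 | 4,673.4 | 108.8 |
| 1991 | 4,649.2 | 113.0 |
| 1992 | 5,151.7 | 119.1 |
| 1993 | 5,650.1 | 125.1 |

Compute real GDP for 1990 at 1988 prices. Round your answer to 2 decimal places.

Real GDP 1990 = 4673.4 / 1.088 = 4295.40.

R$4,295.40 trillion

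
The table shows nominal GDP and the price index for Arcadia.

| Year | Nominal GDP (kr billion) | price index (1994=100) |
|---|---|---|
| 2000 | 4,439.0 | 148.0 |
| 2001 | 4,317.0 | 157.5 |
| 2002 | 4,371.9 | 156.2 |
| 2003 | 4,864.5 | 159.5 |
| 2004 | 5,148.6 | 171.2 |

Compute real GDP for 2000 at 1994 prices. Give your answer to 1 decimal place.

Real GDP 2000 = 4439.0 / 1.480 = 2999.32.

kr 2,999.3 billion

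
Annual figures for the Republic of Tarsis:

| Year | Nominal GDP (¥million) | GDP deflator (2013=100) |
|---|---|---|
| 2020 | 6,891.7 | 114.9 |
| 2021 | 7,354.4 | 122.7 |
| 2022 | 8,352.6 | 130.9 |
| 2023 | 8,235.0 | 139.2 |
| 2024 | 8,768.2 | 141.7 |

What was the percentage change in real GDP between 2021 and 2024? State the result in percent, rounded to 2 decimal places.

Real GDP 2021 = 7354.4/1.227 = 5993.81.
Real GDP 2024 = 8768.2/1.417 = 6187.86.
Change = 6187.86/5993.81 − 1 = 0.0324.

3.24%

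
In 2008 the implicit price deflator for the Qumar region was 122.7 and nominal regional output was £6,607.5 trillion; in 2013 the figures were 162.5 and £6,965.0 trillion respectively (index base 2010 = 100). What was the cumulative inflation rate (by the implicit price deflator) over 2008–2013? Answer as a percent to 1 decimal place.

Price-level change = 162.5 / 122.7 − 1 = 0.3244.

32.4%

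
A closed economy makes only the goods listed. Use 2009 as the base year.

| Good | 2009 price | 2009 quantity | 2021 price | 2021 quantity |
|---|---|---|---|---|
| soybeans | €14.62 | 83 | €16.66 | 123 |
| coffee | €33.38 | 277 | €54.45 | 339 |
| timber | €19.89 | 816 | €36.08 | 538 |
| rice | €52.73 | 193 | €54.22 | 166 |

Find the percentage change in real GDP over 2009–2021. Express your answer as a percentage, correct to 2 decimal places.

-11.66%

Real GDP 2009 = Nominal GDP 2009 = 14.62·83 + 33.38·277 + 19.89·816 + 52.73·193 = 36866.85.
Real GDP 2021 (at 2009 prices) = 14.62·123 + 33.38·339 + 19.89·538 + 52.73·166 = 32568.08.
Real growth = 32568.08/36866.85 − 1 = -0.1166.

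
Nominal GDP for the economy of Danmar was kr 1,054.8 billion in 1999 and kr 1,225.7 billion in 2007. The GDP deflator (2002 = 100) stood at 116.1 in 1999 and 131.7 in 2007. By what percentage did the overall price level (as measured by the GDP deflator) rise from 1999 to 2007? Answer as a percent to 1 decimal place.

Price-level change = 131.7 / 116.1 − 1 = 0.1344.

13.4%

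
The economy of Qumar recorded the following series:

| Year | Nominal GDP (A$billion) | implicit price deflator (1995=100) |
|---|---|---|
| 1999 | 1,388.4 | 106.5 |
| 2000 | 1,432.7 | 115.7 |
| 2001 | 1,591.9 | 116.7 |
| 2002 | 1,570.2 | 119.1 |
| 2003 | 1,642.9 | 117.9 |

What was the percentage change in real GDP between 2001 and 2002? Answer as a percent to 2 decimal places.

-3.35%

Real GDP 2001 = 1591.9/1.167 = 1364.10.
Real GDP 2002 = 1570.2/1.191 = 1318.39.
Change = 1318.39/1364.10 − 1 = -0.0335.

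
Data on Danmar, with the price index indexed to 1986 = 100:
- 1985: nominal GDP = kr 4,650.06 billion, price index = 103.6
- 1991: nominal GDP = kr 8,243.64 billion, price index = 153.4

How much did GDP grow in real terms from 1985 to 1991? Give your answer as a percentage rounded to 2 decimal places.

19.73%

Real GDP 1985 = 4650.06 / 1.036 = 4488.47.
Real GDP 1991 = 8243.64 / 1.534 = 5373.95.
Real growth = 5373.95 / 4488.47 − 1 = 0.1973.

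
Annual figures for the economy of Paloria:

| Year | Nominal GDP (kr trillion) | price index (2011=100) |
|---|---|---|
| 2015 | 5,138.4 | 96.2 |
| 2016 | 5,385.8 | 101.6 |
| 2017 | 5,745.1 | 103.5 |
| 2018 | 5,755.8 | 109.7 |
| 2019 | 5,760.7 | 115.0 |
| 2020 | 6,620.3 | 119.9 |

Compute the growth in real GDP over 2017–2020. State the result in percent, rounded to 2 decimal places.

-0.53%

Real GDP 2017 = 5745.1/1.035 = 5550.82.
Real GDP 2020 = 6620.3/1.199 = 5521.52.
Change = 5521.52/5550.82 − 1 = -0.0053.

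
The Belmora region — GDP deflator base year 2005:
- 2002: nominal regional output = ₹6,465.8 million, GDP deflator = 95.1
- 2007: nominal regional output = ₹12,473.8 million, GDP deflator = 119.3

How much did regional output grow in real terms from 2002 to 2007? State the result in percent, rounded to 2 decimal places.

53.79%

Real regional output 2002 = 6465.8 / 0.951 = 6798.95.
Real regional output 2007 = 12473.8 / 1.193 = 10455.83.
Real growth = 10455.83 / 6798.95 − 1 = 0.5379.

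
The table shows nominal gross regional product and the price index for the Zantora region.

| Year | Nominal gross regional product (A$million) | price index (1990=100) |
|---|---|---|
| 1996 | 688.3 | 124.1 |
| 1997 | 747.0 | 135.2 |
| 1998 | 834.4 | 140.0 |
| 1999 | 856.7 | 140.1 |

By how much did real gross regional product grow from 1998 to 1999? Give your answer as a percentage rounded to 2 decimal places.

Real gross regional product 1998 = 834.4/1.400 = 596.00.
Real gross regional product 1999 = 856.7/1.401 = 611.49.
Change = 611.49/596.00 − 1 = 0.0260.

2.60%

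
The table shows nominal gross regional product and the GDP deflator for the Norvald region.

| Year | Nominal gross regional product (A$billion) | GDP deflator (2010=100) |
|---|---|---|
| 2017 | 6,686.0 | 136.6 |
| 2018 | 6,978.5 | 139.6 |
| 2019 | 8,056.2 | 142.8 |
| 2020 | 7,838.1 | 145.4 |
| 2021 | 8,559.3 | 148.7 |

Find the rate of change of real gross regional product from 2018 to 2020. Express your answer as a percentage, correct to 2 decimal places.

7.84%

Real gross regional product 2018 = 6978.5/1.396 = 4998.93.
Real gross regional product 2020 = 7838.1/1.454 = 5390.72.
Change = 5390.72/4998.93 − 1 = 0.0784.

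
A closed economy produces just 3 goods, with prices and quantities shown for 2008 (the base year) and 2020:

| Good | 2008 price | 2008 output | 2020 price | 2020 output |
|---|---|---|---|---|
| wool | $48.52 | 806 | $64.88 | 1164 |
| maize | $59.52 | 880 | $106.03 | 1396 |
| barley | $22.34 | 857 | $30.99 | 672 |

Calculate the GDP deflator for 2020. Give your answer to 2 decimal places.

Nominal GDP 2020 = 64.88·1164 + 106.03·1396 + 30.99·672 = 244363.48.
Real GDP 2020 (at 2008 prices) = 48.52·1164 + 59.52·1396 + 22.34·672 = 154579.68.
Deflator = Nominal/Real × 100 = 244363.48/154579.68 × 100 = 158.083.

158.08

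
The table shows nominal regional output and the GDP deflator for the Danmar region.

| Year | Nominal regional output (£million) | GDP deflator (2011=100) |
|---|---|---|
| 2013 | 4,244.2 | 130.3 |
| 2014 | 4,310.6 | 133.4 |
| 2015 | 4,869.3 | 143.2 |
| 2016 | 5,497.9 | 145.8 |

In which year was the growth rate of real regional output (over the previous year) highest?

2014: real = 4310.6/1.334 = 3231.33; growth vs 2013 (3257.25) = -0.80%.
2015: real = 4869.3/1.432 = 3400.35; growth vs 2014 (3231.33) = 5.23%.
2016: real = 5497.9/1.458 = 3770.85; growth vs 2015 (3400.35) = 10.90%.

2016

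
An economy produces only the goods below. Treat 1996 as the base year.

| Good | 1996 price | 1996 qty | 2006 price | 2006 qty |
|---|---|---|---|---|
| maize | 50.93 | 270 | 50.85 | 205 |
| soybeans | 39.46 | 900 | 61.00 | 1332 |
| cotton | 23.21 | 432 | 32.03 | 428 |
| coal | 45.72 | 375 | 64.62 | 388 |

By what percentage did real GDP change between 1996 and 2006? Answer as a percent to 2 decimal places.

18.63%

Real GDP 1996 = Nominal GDP 1996 = 50.93·270 + 39.46·900 + 23.21·432 + 45.72·375 = 76436.82.
Real GDP 2006 (at 1996 prices) = 50.93·205 + 39.46·1332 + 23.21·428 + 45.72·388 = 90674.61.
Real growth = 90674.61/76436.82 − 1 = 0.1863.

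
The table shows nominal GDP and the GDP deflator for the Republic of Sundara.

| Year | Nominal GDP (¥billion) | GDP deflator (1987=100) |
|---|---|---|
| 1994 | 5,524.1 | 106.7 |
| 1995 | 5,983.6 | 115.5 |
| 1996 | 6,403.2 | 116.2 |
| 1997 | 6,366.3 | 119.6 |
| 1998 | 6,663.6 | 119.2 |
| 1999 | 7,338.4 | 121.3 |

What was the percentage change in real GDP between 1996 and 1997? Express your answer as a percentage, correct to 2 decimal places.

-3.40%

Real GDP 1996 = 6403.2/1.162 = 5510.50.
Real GDP 1997 = 6366.3/1.196 = 5322.99.
Change = 5322.99/5510.50 − 1 = -0.0340.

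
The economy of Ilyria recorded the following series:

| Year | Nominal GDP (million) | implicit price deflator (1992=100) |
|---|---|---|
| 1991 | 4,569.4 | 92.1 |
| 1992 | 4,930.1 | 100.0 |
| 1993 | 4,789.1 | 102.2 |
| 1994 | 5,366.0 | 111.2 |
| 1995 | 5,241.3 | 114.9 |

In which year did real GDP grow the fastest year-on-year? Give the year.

1994

1992: real = 4930.1/1.000 = 4930.10; growth vs 1991 (4961.35) = -0.63%.
1993: real = 4789.1/1.022 = 4686.01; growth vs 1992 (4930.10) = -4.95%.
1994: real = 5366.0/1.112 = 4825.54; growth vs 1993 (4686.01) = 2.98%.
1995: real = 5241.3/1.149 = 4561.62; growth vs 1994 (4825.54) = -5.47%.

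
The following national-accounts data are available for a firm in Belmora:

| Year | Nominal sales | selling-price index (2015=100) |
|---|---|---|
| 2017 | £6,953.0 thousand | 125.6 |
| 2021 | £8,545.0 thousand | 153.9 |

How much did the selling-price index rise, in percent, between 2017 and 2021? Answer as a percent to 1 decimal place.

22.5%

Price-level change = 153.9 / 125.6 − 1 = 0.2253.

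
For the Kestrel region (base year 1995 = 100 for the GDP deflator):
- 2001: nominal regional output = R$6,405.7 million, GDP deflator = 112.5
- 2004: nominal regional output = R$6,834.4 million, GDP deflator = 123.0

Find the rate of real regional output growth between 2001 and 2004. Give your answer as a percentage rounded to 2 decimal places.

Real regional output 2001 = 6405.7 / 1.125 = 5693.96.
Real regional output 2004 = 6834.4 / 1.230 = 5556.42.
Real growth = 5556.42 / 5693.96 − 1 = -0.0242.

-2.42%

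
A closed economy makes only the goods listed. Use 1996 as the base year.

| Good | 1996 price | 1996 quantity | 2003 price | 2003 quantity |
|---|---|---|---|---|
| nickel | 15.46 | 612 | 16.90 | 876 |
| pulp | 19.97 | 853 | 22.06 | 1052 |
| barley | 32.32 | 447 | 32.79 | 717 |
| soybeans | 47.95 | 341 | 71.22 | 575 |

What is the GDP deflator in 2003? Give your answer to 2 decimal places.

Nominal GDP 2003 = 16.90·876 + 22.06·1052 + 32.79·717 + 71.22·575 = 102473.45.
Real GDP 2003 (at 1996 prices) = 15.46·876 + 19.97·1052 + 32.32·717 + 47.95·575 = 85296.09.
Deflator = Nominal/Real × 100 = 102473.45/85296.09 × 100 = 120.139.

120.14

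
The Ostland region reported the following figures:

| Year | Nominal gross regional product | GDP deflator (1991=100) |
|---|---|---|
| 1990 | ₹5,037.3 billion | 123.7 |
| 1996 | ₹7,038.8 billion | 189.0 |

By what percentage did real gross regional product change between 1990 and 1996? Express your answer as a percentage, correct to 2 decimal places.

Real gross regional product 1990 = 5037.3 / 1.237 = 4072.19.
Real gross regional product 1996 = 7038.8 / 1.890 = 3724.23.
Real growth = 3724.23 / 4072.19 − 1 = -0.0854.

-8.54%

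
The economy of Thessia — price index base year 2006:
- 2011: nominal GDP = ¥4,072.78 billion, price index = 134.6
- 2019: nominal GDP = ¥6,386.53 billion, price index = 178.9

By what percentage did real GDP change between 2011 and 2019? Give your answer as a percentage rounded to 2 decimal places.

17.98%

Real GDP 2011 = 4072.78 / 1.346 = 3025.84.
Real GDP 2019 = 6386.53 / 1.789 = 3569.89.
Real growth = 3569.89 / 3025.84 − 1 = 0.1798.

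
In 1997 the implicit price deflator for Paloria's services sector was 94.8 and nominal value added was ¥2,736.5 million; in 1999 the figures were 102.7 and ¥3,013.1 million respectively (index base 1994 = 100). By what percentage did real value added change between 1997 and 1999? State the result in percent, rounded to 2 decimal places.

1.64%

Real value added 1997 = 2736.5 / 0.948 = 2886.60.
Real value added 1999 = 3013.1 / 1.027 = 2933.89.
Real growth = 2933.89 / 2886.60 − 1 = 0.0164.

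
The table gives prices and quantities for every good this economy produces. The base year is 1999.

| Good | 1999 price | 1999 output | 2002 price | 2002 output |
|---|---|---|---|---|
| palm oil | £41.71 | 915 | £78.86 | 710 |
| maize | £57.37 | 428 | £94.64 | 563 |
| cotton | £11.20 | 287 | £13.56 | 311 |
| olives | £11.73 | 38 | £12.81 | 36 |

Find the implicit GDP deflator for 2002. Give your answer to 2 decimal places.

Nominal GDP 2002 = 78.86·710 + 94.64·563 + 13.56·311 + 12.81·36 = 113951.24.
Real GDP 2002 (at 1999 prices) = 41.71·710 + 57.37·563 + 11.20·311 + 11.73·36 = 65818.89.
Deflator = Nominal/Real × 100 = 113951.24/65818.89 × 100 = 173.128.

173.13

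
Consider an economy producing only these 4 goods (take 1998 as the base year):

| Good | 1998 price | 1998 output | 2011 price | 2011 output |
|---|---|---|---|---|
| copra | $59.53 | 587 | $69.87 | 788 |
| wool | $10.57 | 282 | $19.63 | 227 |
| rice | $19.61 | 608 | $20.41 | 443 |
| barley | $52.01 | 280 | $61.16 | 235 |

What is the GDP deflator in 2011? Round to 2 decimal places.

118.10

Nominal GDP 2011 = 69.87·788 + 19.63·227 + 20.41·443 + 61.16·235 = 82927.80.
Real GDP 2011 (at 1998 prices) = 59.53·788 + 10.57·227 + 19.61·443 + 52.01·235 = 70218.61.
Deflator = Nominal/Real × 100 = 82927.80/70218.61 × 100 = 118.099.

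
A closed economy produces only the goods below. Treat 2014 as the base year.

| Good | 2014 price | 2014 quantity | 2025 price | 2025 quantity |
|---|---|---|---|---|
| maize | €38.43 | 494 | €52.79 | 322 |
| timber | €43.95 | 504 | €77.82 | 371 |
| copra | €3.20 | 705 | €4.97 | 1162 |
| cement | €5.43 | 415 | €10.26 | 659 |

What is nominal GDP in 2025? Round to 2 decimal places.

Nominal GDP 2025 = Σ (p_2025 × q_2025) = 52.79·322 + 77.82·371 + 4.97·1162 + 10.26·659 = 58406.08.

€58406.08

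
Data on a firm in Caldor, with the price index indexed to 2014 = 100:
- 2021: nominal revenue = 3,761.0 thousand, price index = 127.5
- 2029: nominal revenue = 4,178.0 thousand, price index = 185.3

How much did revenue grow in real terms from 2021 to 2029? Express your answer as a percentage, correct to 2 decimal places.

Deflate each year: 2021 → 3761.0/1.275 = 2949.80; 2029 → 4178.0/1.853 = 2254.72.
So real revenue changed by 2254.72/2949.80 − 1 = -0.2356, i.e. -23.56%.

-23.56%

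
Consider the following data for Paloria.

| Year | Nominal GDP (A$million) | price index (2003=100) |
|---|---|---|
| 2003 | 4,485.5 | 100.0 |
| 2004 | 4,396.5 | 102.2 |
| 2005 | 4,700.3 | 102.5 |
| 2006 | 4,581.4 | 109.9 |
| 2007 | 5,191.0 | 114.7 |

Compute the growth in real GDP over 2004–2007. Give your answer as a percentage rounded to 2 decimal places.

5.20%

Real GDP 2004 = 4396.5/1.022 = 4301.86.
Real GDP 2007 = 5191.0/1.147 = 4525.72.
Change = 4525.72/4301.86 − 1 = 0.0520.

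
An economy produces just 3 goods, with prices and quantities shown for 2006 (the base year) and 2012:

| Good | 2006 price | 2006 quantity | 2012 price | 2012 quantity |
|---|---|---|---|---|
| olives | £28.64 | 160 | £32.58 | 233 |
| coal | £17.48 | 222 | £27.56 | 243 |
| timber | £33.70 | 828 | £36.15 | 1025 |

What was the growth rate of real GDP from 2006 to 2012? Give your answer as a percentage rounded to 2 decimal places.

25.01%

Real GDP 2006 = Nominal GDP 2006 = 28.64·160 + 17.48·222 + 33.70·828 = 36366.56.
Real GDP 2012 (at 2006 prices) = 28.64·233 + 17.48·243 + 33.70·1025 = 45463.26.
Real growth = 45463.26/36366.56 − 1 = 0.2501.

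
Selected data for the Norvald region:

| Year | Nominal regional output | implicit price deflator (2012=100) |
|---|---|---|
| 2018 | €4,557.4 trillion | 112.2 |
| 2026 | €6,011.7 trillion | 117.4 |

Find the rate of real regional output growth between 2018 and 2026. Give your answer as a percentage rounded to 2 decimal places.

Deflate each year: 2018 → 4557.4/1.122 = 4061.85; 2026 → 6011.7/1.174 = 5120.70.
So real regional output changed by 5120.70/4061.85 − 1 = 0.2607, i.e. 26.07%.

26.07%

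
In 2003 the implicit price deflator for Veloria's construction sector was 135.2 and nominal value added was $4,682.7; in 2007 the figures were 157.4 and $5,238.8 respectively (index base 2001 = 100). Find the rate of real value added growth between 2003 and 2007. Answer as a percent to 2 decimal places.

Real value added 2003 = 4682.7 / 1.352 = 3463.54.
Real value added 2007 = 5238.8 / 1.574 = 3328.34.
Real growth = 3328.34 / 3463.54 − 1 = -0.0390.

-3.90%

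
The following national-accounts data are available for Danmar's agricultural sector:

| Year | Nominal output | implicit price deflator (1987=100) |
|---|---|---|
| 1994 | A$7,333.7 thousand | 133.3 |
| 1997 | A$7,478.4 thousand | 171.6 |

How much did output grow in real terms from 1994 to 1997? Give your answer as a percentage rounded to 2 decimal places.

Deflate each year: 1994 → 7333.7/1.333 = 5501.65; 1997 → 7478.4/1.716 = 4358.04.
So real output changed by 4358.04/5501.65 − 1 = -0.2079, i.e. -20.79%.

-20.79%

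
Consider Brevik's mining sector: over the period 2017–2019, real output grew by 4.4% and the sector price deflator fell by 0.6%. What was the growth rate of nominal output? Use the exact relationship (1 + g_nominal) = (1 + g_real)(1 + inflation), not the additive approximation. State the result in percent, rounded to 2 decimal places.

(1 + g_nom) = (1 + g_real)(1 + π) = 1.0440 × 0.9940 = 1.03774.

3.77%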